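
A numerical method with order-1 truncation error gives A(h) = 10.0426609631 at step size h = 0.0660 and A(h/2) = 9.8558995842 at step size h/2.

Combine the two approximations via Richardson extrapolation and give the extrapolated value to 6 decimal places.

With r = 1 the leading error scales as h^1, so the weight is 2^1 = 2.
Top: 2(9.8558995842) − (10.0426609631) = 9.6691382053
Denominator 2 − 1 = 1.
Result: 9.6691382053

9.669138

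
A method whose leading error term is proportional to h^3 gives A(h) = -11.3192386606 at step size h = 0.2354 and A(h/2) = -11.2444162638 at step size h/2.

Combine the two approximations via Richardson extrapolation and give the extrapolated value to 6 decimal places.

-11.233727

r = 3: numerator weight 8, denominator 7.
2^3*A(h/2) = -89.9553301104; minus A(h) gives -78.6360914498.
(-78.6360914498) ÷ 7 = -11.2337273500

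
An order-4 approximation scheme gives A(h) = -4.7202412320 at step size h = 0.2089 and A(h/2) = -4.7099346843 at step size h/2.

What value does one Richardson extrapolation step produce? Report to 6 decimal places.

With r = 4 the leading error scales as h^4, so the weight is 2^4 = 16.
Difference of the inputs: -4.7099346843 − (-4.7202412320) = 0.0103065477
Correction (A(h/2) − A(h))/(16 − 1) = 0.0103065477/15 = 0.0006871032
R = -4.7099346843 + 0.0006871032 = -4.7092475811

-4.709248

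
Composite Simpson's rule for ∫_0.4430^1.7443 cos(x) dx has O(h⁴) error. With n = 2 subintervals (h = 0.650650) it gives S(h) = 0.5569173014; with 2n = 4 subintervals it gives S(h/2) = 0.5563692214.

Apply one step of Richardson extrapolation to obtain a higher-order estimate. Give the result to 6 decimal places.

r = 4: numerator weight 16, denominator 15.
Weighted: 8.9019075424 − 0.5569173014 = 8.3449902410
Denominator 16 − 1 = 15.
R = 8.3449902410/15 = 0.5563326827

0.556333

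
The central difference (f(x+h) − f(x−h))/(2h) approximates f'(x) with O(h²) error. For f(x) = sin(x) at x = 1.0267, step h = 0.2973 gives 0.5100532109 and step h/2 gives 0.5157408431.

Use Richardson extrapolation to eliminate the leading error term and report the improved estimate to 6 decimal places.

0.517637

Error is O(h^2); halving h shrinks it by 2^2 = 4.
4 × 0.5157408431 = 2.0629633724; subtract 0.5100532109 → 1.5529101615
Extrapolated: 1.5529101615 / 3 = 0.5176367205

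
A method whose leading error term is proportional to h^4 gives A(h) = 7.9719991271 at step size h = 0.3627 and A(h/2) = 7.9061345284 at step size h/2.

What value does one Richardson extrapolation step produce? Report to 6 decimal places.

7.901744

Error is O(h^4); halving h shrinks it by 2^4 = 16.
Weighted: 126.4981524544 − 7.9719991271 = 118.5261533273
Divide by 2^4 − 1 = 15.
So the Richardson estimate is 7.9017435552.
Shift from A(h/2): −0.0043909732.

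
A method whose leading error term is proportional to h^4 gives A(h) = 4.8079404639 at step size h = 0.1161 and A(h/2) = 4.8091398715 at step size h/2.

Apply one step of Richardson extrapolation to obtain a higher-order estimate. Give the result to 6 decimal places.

4.809220

With r = 4 the leading error scales as h^4, so the weight is 2^4 = 16.
16 × 4.8091398715 = 76.9462379440; subtract 4.8079404639 → 72.1382974801
72.1382974801 ÷ 15 = 4.8092198320
Gap between inputs: 1.199e-03; correction applied: +0.0000799605.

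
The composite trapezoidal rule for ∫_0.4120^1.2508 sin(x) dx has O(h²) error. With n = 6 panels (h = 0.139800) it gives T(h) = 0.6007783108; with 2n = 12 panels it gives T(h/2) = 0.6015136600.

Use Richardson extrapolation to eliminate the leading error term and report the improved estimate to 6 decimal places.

r = 2, so 2^r = 4.
4 × 0.6015136600 = 2.4060546400; 2.4060546400 − 0.6007783108 = 1.8052763292
Extrapolated: 1.8052763292 / 3 = 0.6017587764
Shift from A(h/2): +0.0002451164.

0.601759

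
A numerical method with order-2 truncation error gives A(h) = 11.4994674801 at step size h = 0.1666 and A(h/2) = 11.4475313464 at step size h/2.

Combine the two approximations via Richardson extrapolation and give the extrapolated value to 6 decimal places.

Leading term ∝ h^2; use weight 4 = 2^2.
Numerator 4*A(h/2) − A(h) = 4*11.4475313464 − 11.4994674801 = 34.2906579055
Divide by 2^2 − 1 = 3.
So the Richardson estimate is 11.4302193018.

11.430219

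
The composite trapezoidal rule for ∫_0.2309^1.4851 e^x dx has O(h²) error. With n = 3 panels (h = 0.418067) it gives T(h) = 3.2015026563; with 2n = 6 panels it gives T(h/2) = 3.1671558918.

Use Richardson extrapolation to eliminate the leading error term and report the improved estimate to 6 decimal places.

Error is O(h^2); halving h shrinks it by 2^2 = 4.
4·3.1671558918 = 12.6686235672; subtract 3.2015026563 → 9.4671209109
Denominator 4 − 1 = 3.
9.4671209109 ÷ 3 = 3.1557069703

3.155707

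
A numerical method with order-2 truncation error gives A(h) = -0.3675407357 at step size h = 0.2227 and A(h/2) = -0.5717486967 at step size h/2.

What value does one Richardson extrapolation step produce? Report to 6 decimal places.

-0.639818

With r = 2 the leading error scales as h^2, so the weight is 2^2 = 4.
Top: 4(-0.5717486967) − (-0.3675407357) = -1.9194540511
Denominator 4 − 1 = 3.
So the Richardson estimate is -0.6398180170.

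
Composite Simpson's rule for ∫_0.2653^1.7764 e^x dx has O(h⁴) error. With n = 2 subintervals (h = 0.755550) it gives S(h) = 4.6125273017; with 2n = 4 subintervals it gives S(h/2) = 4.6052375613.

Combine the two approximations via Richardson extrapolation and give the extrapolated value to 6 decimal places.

Error is O(h^4); halving h shrinks it by 2^4 = 16.
2^4 × A(h/2) = 73.6838009808; minus A(h) gives 69.0712736791.
Denominator 16 − 1 = 15.
R = 69.0712736791/15 = 4.6047515786

4.604752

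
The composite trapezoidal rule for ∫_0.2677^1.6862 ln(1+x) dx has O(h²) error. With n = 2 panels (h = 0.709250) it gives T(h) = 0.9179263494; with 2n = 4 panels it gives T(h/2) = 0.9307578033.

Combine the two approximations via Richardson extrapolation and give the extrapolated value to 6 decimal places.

Method order is 2; weight 2^2 = 4.
2^2×A(h/2) = 3.7230312132; minus A(h) gives 2.8051048638.
(4×0.9307578033 − 0.9179263494)/(4 − 1) = 0.9350349546
Gap between inputs: 1.283e-02; correction applied: +0.0042771513.

0.935035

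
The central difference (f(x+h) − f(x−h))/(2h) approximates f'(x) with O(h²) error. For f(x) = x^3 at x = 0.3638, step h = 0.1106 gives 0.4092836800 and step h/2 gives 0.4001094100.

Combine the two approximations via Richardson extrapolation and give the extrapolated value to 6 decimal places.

0.397051

r = 2: numerator weight 4, denominator 3.
Weighted: 1.6004376400 − 0.4092836800 = 1.1911539600
Extrapolated: 1.1911539600 / 3 = 0.3970513200
Shift from A(h/2): −0.0030580900.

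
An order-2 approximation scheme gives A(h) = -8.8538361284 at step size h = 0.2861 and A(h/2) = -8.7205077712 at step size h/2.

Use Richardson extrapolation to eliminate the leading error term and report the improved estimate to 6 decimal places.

-8.676065

Method order is 2; weight 2^2 = 4.
Top: 4(-8.7205077712) − (-8.8538361284) = -26.0281949564
Extrapolated: (-26.0281949564) / 3 = -8.6760649855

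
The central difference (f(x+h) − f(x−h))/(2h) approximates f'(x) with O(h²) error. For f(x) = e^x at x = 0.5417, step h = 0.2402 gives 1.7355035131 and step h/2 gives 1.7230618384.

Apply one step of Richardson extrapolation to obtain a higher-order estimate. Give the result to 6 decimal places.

1.718915

r = 2: numerator weight 4, denominator 3.
4·1.7230618384 = 6.8922473536; 6.8922473536 − 1.7355035131 = 5.1567438405
Divide by 2^2 − 1 = 3.
R = 5.1567438405/3 = 1.7189146135
Gap between inputs: 1.244e-02; correction applied: −0.0041472249.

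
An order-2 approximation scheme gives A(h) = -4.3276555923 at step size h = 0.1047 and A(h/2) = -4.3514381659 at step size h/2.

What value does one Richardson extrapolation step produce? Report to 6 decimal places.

r = 2: numerator weight 4, denominator 3.
4×(-4.3514381659) − (-4.3276555923) = -13.0780970713
(-13.0780970713) ÷ 3 = -4.3593656904

-4.359366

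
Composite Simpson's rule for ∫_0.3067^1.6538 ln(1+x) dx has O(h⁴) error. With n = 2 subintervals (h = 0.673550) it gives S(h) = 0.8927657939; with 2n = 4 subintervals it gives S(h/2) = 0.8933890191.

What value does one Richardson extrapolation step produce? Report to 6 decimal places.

0.893431

Leading term ∝ h^4; use weight 16 = 2^4.
A(h/2) − A(h) = 0.8933890191 − 0.8927657939 = 0.0006232252
Divide by 2^4 − 1 = 15: 0.0006232252/15 = 0.0000415483
R = A(h/2) + (A(h/2) − A(h))/15 = 0.8933890191 + 0.0000415483 = 0.8934305674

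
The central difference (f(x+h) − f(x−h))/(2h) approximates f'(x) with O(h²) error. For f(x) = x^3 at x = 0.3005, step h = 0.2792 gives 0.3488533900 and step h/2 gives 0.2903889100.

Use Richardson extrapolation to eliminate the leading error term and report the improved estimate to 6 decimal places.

0.270901

Method order is 2; weight 2^2 = 4.
4 × 0.2903889100 = 1.1615556400; subtract 0.3488533900 → 0.8127022500
Denominator 4 − 1 = 3.
R = 0.8127022500/3 = 0.2709007500
Correction |R − A(h/2)| = 1.949e-02; gap |A(h/2) − A(h)| = 5.846e-02.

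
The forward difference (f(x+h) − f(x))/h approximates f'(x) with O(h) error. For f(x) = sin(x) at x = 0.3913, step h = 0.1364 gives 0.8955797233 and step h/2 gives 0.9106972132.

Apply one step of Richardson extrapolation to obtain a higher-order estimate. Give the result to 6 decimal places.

With r = 1 the leading error scales as h^1, so the weight is 2^1 = 2.
Weighted: 1.8213944264 − 0.8955797233 = 0.9258147031
0.9258147031 ÷ 1 = 0.9258147031

0.925815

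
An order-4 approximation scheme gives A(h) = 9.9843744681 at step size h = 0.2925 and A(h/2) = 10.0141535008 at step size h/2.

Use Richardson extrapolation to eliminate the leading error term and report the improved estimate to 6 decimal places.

10.016139

Order 4 gives 2^r = 16 and 2^r − 1 = 15.
Numerator 16·A(h/2) − A(h) = 16·10.0141535008 − 9.9843744681 = 150.2420815447
Divide by 2^4 − 1 = 15.
Extrapolated: 150.2420815447 / 15 = 10.0161387696
Correction |R − A(h/2)| = 1.985e-03; gap |A(h/2) − A(h)| = 2.978e-02.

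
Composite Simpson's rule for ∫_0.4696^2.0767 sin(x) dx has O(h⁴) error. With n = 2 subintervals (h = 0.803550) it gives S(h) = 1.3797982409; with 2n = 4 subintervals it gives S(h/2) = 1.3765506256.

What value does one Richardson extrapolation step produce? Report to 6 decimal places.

Leading term ∝ h^4; use weight 16 = 2^4.
2^4×A(h/2) = 22.0248100096; minus A(h) gives 20.6450117687.
Divide by 2^4 − 1 = 15.
So the Richardson estimate is 1.3763341179.

1.376334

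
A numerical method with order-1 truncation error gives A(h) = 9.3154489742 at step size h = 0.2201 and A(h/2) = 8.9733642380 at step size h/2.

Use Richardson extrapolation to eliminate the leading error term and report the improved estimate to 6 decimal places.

8.631280

Error is O(h^1); halving h shrinks it by 2^1 = 2.
2×8.9733642380 − 9.3154489742 = 8.6312795018
Divide by 2^1 − 1 = 1.
So the Richardson estimate is 8.6312795018.
Correction |R − A(h/2)| = 3.421e-01; gap |A(h/2) − A(h)| = 3.421e-01.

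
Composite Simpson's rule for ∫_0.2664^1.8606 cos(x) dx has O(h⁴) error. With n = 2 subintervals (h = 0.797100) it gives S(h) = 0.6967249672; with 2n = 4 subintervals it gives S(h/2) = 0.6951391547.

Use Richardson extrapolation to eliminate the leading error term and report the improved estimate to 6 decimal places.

r = 4: numerator weight 16, denominator 15.
Weighted: 11.1222264752 − 0.6967249672 = 10.4255015080
Divide by 2^4 − 1 = 15.
Result: 0.6950334339

0.695033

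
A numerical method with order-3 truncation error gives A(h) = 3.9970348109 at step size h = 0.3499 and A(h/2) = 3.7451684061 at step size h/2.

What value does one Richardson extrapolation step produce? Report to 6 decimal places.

3.709187

Error is O(h^3); halving h shrinks it by 2^3 = 8.
8 × 3.7451684061 = 29.9613472488; 29.9613472488 − 3.9970348109 = 25.9643124379
Divide by 2^3 − 1 = 7.
So the Richardson estimate is 3.7091874911.
Gap between inputs: 2.519e-01; correction applied: −0.0359809150.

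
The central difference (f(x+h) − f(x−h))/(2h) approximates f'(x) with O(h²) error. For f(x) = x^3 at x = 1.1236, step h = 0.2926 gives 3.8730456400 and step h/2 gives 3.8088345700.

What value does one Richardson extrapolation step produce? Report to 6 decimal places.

r = 2, so 2^r = 4.
4 × 3.8088345700 = 15.2353382800; subtract 3.8730456400 → 11.3622926400
Divide by 2^2 − 1 = 3.
11.3622926400 ÷ 3 = 3.7874308800

3.787431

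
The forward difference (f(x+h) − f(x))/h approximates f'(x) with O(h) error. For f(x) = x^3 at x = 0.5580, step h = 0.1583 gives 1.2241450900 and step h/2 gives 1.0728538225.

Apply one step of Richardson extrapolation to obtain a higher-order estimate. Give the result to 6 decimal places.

0.921563

r = 1, so 2^r = 2.
Weighted: 2.1457076450 − 1.2241450900 = 0.9215625550
0.9215625550 ÷ 1 = 0.9215625550
Correction |R − A(h/2)| = 1.513e-01; gap |A(h/2) − A(h)| = 1.513e-01.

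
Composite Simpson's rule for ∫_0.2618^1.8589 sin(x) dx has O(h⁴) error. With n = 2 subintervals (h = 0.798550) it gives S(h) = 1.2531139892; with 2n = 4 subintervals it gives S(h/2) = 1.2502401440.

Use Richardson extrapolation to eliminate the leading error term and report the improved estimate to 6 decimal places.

r = 4: numerator weight 16, denominator 15.
Numerator 16×A(h/2) − A(h) = 16×1.2502401440 − 1.2531139892 = 18.7507283148
(16×1.2502401440 − 1.2531139892)/(16 − 1) = 1.2500485543
Gap between inputs: 2.874e-03; correction applied: −0.0001915897.

1.250049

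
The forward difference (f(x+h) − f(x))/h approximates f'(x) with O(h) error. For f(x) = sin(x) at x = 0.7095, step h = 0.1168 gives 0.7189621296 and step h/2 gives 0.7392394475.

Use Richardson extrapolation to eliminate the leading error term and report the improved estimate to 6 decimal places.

Error is O(h^1); halving h shrinks it by 2^1 = 2.
2 × 0.7392394475 = 1.4784788950; 1.4784788950 − 0.7189621296 = 0.7595167654
Divide by 2^1 − 1 = 1.
0.7595167654 ÷ 1 = 0.7595167654

0.759517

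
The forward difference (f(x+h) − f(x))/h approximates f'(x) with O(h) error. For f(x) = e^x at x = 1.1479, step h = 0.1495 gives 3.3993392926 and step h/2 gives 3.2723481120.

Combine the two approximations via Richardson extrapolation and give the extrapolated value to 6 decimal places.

Error is O(h^1); halving h shrinks it by 2^1 = 2.
A(h/2) − A(h) = 3.2723481120 − 3.3993392926 = -0.1269911806
Divide by 2^1 − 1 = 1: (-0.1269911806)/1 = -0.1269911806
R = A(h/2) + (A(h/2) − A(h))/1 = 3.2723481120 − 0.1269911806 = 3.1453569314

3.145357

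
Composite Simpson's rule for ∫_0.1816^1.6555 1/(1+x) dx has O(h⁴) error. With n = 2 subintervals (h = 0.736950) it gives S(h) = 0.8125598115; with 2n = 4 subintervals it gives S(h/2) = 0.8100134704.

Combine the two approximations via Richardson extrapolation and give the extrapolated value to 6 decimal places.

r = 4, so 2^r = 16.
Numerator 16·A(h/2) − A(h) = 16·0.8100134704 − 0.8125598115 = 12.1476557149
12.1476557149 ÷ 15 = 0.8098437143
Shift from A(h/2): −0.0001697561.

0.809844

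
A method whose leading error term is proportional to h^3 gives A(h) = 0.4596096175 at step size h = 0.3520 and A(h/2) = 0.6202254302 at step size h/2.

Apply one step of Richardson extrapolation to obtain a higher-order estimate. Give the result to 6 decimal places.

0.643171

Order 3 gives 2^r = 8 and 2^r − 1 = 7.
2^3·A(h/2) = 4.9618034416; minus A(h) gives 4.5021938241.
Extrapolated: 4.5021938241 / 7 = 0.6431705463
Correction |R − A(h/2)| = 2.295e-02; gap |A(h/2) − A(h)| = 1.606e-01.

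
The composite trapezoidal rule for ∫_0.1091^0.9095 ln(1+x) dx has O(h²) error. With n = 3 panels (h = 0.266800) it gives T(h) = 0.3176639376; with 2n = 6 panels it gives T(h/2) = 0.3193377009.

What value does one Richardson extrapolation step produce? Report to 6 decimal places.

0.319896

r = 2, so 2^r = 4.
Numerator 4*A(h/2) − A(h) = 4*0.3193377009 − 0.3176639376 = 0.9596868660
(4*0.3193377009 − 0.3176639376)/(4 − 1) = 0.3198956220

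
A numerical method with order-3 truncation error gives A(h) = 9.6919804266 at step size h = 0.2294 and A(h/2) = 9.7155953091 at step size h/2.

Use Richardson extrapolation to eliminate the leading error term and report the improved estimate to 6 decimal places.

9.718969

Leading term ∝ h^3; use weight 8 = 2^3.
Top: 8(9.7155953091) − (9.6919804266) = 68.0327820462
Divide by 2^3 − 1 = 7.
(8·9.7155953091 − 9.6919804266)/(8 − 1) = 9.7189688637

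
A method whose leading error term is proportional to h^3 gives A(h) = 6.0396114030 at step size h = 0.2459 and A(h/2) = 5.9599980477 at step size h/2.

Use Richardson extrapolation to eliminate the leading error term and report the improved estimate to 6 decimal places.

5.948625

r = 3, so 2^r = 8.
8*5.9599980477 − 6.0396114030 = 41.6403729786
Extrapolated: 41.6403729786 / 7 = 5.9486247112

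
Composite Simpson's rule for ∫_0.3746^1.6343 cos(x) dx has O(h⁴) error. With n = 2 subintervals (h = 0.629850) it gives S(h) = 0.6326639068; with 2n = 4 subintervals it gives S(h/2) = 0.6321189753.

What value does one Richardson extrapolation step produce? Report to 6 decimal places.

Leading term ∝ h^4; use weight 16 = 2^4.
Difference of the inputs: 0.6321189753 − 0.6326639068 = -0.0005449315
Divide by 2^4 − 1 = 15: (-0.0005449315)/15 = -0.0000363288
R = 0.6321189753 − 0.0000363288 = 0.6320826465

0.632083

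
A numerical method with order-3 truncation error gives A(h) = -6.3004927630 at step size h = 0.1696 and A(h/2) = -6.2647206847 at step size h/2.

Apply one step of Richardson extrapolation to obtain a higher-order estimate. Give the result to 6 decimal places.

r = 3: numerator weight 8, denominator 7.
8 × (-6.2647206847) − (-6.3004927630) = -43.8172727146
R = (-43.8172727146)/7 = -6.2596103878
Gap between inputs: 3.577e-02; correction applied: +0.0051102969.

-6.259610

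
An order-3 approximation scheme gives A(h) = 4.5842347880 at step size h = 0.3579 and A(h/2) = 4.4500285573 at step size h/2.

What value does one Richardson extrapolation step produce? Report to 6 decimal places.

r = 3: numerator weight 8, denominator 7.
Weighted: 35.6002284584 − 4.5842347880 = 31.0159936704
Divide by 2^3 − 1 = 7.
31.0159936704 ÷ 7 = 4.4308562386

4.430856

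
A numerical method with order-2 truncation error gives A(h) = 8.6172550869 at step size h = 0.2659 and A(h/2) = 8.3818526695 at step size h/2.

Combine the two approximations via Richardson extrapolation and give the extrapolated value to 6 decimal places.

Leading term ∝ h^2; use weight 4 = 2^2.
4·8.3818526695 − 8.6172550869 = 24.9101555911
24.9101555911 ÷ 3 = 8.3033851970
Correction |R − A(h/2)| = 7.847e-02; gap |A(h/2) − A(h)| = 2.354e-01.

8.303385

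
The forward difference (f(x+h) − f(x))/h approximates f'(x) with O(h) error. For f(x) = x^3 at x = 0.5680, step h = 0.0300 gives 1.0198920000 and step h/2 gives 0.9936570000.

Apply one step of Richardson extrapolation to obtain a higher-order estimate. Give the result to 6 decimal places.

r = 1, so 2^r = 2.
Difference of the inputs: 0.9936570000 − 1.0198920000 = -0.0262350000
Correction (A(h/2) − A(h))/(2 − 1) = (-0.0262350000)/1 = -0.0262350000
R = 0.9936570000 − 0.0262350000 = 0.9674220000
Shift from A(h/2): −0.0262350000.

0.967422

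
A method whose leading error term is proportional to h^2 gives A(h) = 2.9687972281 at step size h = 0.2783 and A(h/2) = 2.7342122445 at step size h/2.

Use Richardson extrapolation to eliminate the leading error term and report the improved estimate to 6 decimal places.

Order 2 gives 2^r = 4 and 2^r − 1 = 3.
Weighted: 10.9368489780 − 2.9687972281 = 7.9680517499
7.9680517499 ÷ 3 = 2.6560172500
Gap between inputs: 2.346e-01; correction applied: −0.0781949945.

2.656017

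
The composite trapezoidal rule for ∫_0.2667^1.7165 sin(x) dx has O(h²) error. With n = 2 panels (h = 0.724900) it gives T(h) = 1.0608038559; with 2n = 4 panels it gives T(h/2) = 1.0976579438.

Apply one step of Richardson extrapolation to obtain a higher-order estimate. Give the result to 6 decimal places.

With r = 2 the leading error scales as h^2, so the weight is 2^2 = 4.
Difference of the inputs: 1.0976579438 − 1.0608038559 = 0.0368540879
Divide by 2^2 − 1 = 3: 0.0368540879/3 = 0.0122846960
R = A(h/2) + (A(h/2) − A(h))/3 = 1.0976579438 + 0.0122846960 = 1.1099426398

1.109943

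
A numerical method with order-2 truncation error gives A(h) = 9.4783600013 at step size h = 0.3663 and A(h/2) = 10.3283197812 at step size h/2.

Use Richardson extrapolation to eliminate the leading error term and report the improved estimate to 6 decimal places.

10.611640

r = 2: numerator weight 4, denominator 3.
2^2*A(h/2) = 41.3132791248; minus A(h) gives 31.8349191235.
Extrapolated: 31.8349191235 / 3 = 10.6116397078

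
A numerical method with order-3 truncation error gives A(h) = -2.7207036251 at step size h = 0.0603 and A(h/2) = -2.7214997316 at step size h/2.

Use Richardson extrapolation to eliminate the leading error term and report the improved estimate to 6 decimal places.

Error is O(h^3); halving h shrinks it by 2^3 = 8.
Top: 8(-2.7214997316) − (-2.7207036251) = -19.0512942277
Denominator 8 − 1 = 7.
So the Richardson estimate is -2.7216134611.
Shift from A(h/2): −0.0001137295.

-2.721613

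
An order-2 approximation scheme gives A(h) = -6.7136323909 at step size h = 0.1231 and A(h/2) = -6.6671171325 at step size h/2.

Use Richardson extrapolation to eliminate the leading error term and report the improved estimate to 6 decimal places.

-6.651612

r = 2, so 2^r = 4.
Numerator 4 × A(h/2) − A(h) = 4 × (-6.6671171325) − (-6.7136323909) = -19.9548361391
Denominator 4 − 1 = 3.
(-19.9548361391) ÷ 3 = -6.6516120464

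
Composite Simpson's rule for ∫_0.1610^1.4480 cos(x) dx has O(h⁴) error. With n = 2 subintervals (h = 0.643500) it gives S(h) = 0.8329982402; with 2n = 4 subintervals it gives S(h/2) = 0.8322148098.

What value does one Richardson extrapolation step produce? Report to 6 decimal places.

0.832163

Order 4 gives 2^r = 16 and 2^r − 1 = 15.
Difference of the inputs: 0.8322148098 − 0.8329982402 = -0.0007834304
Divide by 2^4 − 1 = 15: (-0.0007834304)/15 = -0.0000522287
R = A(h/2) + (A(h/2) − A(h))/15 = 0.8322148098 − 0.0000522287 = 0.8321625811
Correction |R − A(h/2)| = 5.223e-05; gap |A(h/2) − A(h)| = 7.834e-04.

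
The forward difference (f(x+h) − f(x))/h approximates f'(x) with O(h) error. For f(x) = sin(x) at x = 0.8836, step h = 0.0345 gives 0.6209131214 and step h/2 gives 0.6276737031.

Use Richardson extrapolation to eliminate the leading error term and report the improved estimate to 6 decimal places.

0.634434

With r = 1 the leading error scales as h^1, so the weight is 2^1 = 2.
2 × 0.6276737031 − 0.6209131214 = 0.6344342848
Divide by 2^1 − 1 = 1.
0.6344342848 ÷ 1 = 0.6344342848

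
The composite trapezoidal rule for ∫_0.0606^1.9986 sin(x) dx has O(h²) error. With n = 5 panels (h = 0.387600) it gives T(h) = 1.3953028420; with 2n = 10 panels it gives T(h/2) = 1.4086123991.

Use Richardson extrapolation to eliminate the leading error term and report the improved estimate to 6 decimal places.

1.413049

Order 2 gives 2^r = 4 and 2^r − 1 = 3.
Top: 4(1.4086123991) − (1.3953028420) = 4.2391467544
4.2391467544 ÷ 3 = 1.4130489181
Shift from A(h/2): +0.0044365190.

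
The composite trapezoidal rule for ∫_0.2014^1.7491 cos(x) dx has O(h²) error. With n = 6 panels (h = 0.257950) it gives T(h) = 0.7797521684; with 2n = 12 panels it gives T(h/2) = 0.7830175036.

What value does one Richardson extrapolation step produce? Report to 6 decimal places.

0.784106

r = 2, so 2^r = 4.
Top: 4(0.7830175036) − (0.7797521684) = 2.3523178460
Divide by 2^2 − 1 = 3.
So the Richardson estimate is 0.7841059487.
Shift from A(h/2): +0.0010884451.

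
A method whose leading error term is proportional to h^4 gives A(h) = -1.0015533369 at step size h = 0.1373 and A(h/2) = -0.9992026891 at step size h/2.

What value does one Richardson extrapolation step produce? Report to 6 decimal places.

-0.999046

r = 4: numerator weight 16, denominator 15.
Numerator 16×A(h/2) − A(h) = 16×(-0.9992026891) − (-1.0015533369) = -14.9856896887
R = (-14.9856896887)/15 = -0.9990459792
Gap between inputs: 2.351e-03; correction applied: +0.0001567099.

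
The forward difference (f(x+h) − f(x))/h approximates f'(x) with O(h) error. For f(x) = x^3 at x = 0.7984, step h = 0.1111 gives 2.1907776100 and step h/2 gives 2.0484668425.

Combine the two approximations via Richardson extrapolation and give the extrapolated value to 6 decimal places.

With r = 1 the leading error scales as h^1, so the weight is 2^1 = 2.
Weighted: 4.0969336850 − 2.1907776100 = 1.9061560750
Denominator 2 − 1 = 1.
So the Richardson estimate is 1.9061560750.

1.906156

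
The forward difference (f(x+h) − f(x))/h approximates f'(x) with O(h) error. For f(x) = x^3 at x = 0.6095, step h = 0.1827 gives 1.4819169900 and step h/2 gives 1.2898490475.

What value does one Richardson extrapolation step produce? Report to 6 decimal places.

Method order is 1; weight 2^1 = 2.
A(h/2) − A(h) = 1.2898490475 − 1.4819169900 = -0.1920679425
Divide by 2^1 − 1 = 1: (-0.1920679425)/1 = -0.1920679425
R = A(h/2) + (A(h/2) − A(h))/1 = 1.2898490475 − 0.1920679425 = 1.0977811050
Gap between inputs: 1.921e-01; correction applied: −0.1920679425.

1.097781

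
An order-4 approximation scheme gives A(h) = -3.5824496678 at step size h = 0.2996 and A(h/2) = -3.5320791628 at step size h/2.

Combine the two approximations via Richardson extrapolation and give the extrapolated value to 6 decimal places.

-3.528721

The method has order 4: 2^4 = 16.
Difference of the inputs: -3.5320791628 − (-3.5824496678) = 0.0503705050
Divide by 2^4 − 1 = 15: 0.0503705050/15 = 0.0033580337
R = A(h/2) + (A(h/2) − A(h))/15 = -3.5320791628 + 0.0033580337 = -3.5287211291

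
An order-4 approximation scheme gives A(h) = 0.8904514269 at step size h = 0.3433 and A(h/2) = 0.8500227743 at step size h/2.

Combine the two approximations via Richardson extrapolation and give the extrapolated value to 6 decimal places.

0.847328

Method order is 4; weight 2^4 = 16.
16*0.8500227743 = 13.6003643888; subtract 0.8904514269 → 12.7099129619
(16*0.8500227743 − 0.8904514269)/(16 − 1) = 0.8473275308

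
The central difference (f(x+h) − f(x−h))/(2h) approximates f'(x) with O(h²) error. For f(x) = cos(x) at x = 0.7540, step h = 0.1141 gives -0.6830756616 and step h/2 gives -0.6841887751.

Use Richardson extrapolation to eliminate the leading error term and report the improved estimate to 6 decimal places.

Leading term ∝ h^2; use weight 4 = 2^2.
4*(-0.6841887751) = -2.7367551004; subtract (-0.6830756616) → -2.0536794388
Extrapolated: (-2.0536794388) / 3 = -0.6845598129
Gap between inputs: 1.113e-03; correction applied: −0.0003710378.

-0.684560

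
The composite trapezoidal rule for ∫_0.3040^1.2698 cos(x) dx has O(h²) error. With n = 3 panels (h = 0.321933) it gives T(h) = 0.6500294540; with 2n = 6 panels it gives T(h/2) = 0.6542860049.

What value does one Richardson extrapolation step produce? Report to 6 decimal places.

With r = 2 the leading error scales as h^2, so the weight is 2^2 = 4.
A(h/2) − A(h) = 0.6542860049 − 0.6500294540 = 0.0042565509
Divide by 2^2 − 1 = 3: 0.0042565509/3 = 0.0014188503
R = 0.6542860049 + 0.0014188503 = 0.6557048552
Gap between inputs: 4.257e-03; correction applied: +0.0014188503.

0.655705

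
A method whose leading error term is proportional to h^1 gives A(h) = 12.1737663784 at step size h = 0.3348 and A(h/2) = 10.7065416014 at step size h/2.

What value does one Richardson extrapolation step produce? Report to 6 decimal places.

9.239317

Leading term ∝ h^1; use weight 2 = 2^1.
2·10.7065416014 = 21.4130832028; subtract 12.1737663784 → 9.2393168244
Denominator 2 − 1 = 1.
So the Richardson estimate is 9.2393168244.
Correction |R − A(h/2)| = 1.467e+00; gap |A(h/2) − A(h)| = 1.467e+00.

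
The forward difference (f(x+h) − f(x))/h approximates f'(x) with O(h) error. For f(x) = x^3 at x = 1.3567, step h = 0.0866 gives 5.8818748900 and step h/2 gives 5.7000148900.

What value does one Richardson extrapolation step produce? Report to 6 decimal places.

Method order is 1; weight 2^1 = 2.
2×5.7000148900 = 11.4000297800; 11.4000297800 − 5.8818748900 = 5.5181548900
R = 5.5181548900/1 = 5.5181548900

5.518155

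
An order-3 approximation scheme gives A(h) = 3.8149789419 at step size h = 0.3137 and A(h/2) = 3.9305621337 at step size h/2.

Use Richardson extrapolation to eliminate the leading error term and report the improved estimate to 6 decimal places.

3.947074

Leading term ∝ h^3; use weight 8 = 2^3.
Numerator 8×A(h/2) − A(h) = 8×3.9305621337 − 3.8149789419 = 27.6295181277
R = 27.6295181277/7 = 3.9470740182
Shift from A(h/2): +0.0165118845.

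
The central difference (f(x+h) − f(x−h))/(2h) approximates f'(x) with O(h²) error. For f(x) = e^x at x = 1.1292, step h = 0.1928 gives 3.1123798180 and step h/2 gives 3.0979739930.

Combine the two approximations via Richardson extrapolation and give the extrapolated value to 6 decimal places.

3.093172

r = 2: numerator weight 4, denominator 3.
4×3.0979739930 − 3.1123798180 = 9.2795161540
Denominator 4 − 1 = 3.
Extrapolated: 9.2795161540 / 3 = 3.0931720513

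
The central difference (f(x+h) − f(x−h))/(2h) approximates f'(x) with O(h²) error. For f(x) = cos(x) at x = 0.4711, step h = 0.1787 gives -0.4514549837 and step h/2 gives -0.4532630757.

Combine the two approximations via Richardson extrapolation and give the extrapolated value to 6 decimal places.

Method order is 2; weight 2^2 = 4.
2^2*A(h/2) = -1.8130523028; minus A(h) gives -1.3615973191.
(4*(-0.4532630757) − (-0.4514549837))/(4 − 1) = -0.4538657730
Correction |R − A(h/2)| = 6.027e-04; gap |A(h/2) − A(h)| = 1.808e-03.

-0.453866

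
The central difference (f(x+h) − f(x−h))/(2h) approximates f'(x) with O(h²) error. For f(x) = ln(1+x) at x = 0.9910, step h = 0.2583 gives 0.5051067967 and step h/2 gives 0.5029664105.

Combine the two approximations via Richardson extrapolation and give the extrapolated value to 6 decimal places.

0.502253

Error is O(h^2); halving h shrinks it by 2^2 = 4.
Top: 4(0.5029664105) − (0.5051067967) = 1.5067588453
R = 1.5067588453/3 = 0.5022529484
Correction |R − A(h/2)| = 7.135e-04; gap |A(h/2) − A(h)| = 2.140e-03.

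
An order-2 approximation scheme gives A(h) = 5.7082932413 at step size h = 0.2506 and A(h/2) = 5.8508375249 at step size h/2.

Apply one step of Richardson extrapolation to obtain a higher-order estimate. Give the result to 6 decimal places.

5.898352

The method has order 2: 2^2 = 4.
4·5.8508375249 = 23.4033500996; 23.4033500996 − 5.7082932413 = 17.6950568583
Denominator 4 − 1 = 3.
(4·5.8508375249 − 5.7082932413)/(4 − 1) = 5.8983522861
Correction |R − A(h/2)| = 4.751e-02; gap |A(h/2) − A(h)| = 1.425e-01.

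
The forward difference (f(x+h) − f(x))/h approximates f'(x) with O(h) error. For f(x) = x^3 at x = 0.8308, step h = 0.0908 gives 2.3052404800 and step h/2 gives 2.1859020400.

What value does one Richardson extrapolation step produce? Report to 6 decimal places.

Leading term ∝ h^1; use weight 2 = 2^1.
2×2.1859020400 − 2.3052404800 = 2.0665636000
(2×2.1859020400 − 2.3052404800)/(2 − 1) = 2.0665636000
Correction |R − A(h/2)| = 1.193e-01; gap |A(h/2) − A(h)| = 1.193e-01.

2.066564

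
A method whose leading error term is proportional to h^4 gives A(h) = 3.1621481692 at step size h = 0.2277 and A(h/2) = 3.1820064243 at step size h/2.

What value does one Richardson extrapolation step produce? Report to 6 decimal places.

With r = 4 the leading error scales as h^4, so the weight is 2^4 = 16.
Numerator 16·A(h/2) − A(h) = 16·3.1820064243 − 3.1621481692 = 47.7499546196
Denominator 16 − 1 = 15.
Extrapolated: 47.7499546196 / 15 = 3.1833303080
Gap between inputs: 1.986e-02; correction applied: +0.0013238837.

3.183330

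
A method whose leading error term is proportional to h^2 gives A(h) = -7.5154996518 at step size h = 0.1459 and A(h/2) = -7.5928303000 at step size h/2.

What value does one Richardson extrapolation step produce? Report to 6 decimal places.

Order 2 gives 2^r = 4 and 2^r − 1 = 3.
4 × (-7.5928303000) = -30.3713212000; subtract (-7.5154996518) → -22.8558215482
Extrapolated: (-22.8558215482) / 3 = -7.6186071827

-7.618607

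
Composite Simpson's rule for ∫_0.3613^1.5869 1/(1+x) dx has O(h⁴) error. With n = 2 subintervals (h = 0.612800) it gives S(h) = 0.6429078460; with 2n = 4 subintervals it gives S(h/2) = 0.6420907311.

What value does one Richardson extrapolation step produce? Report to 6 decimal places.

Error is O(h^4); halving h shrinks it by 2^4 = 16.
2^4 × A(h/2) = 10.2734516976; minus A(h) gives 9.6305438516.
9.6305438516 ÷ 15 = 0.6420362568
Correction |R − A(h/2)| = 5.447e-05; gap |A(h/2) − A(h)| = 8.171e-04.

0.642036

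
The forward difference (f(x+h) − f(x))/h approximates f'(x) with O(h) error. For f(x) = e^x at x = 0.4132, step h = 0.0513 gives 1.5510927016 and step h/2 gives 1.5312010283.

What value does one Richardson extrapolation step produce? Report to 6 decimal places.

1.511309

Leading term ∝ h^1; use weight 2 = 2^1.
2 × 1.5312010283 = 3.0624020566; subtract 1.5510927016 → 1.5113093550
Divide by 2^1 − 1 = 1.
Result: 1.5113093550
Gap between inputs: 1.989e-02; correction applied: −0.0198916733.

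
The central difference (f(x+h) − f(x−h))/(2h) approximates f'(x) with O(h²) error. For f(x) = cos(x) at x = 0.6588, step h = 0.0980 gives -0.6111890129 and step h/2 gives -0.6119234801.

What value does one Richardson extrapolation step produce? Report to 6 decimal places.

With r = 2 the leading error scales as h^2, so the weight is 2^2 = 4.
Weighted: (-2.4476939204) − (-0.6111890129) = -1.8365049075
(-1.8365049075) ÷ 3 = -0.6121683025

-0.612168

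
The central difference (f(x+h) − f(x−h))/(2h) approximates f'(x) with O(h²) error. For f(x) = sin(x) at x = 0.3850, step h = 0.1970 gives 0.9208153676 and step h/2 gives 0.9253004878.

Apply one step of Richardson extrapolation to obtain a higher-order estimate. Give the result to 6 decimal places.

Error is O(h^2); halving h shrinks it by 2^2 = 4.
Numerator 4×A(h/2) − A(h) = 4×0.9253004878 − 0.9208153676 = 2.7803865836
(4×0.9253004878 − 0.9208153676)/(4 − 1) = 0.9267955279

0.926796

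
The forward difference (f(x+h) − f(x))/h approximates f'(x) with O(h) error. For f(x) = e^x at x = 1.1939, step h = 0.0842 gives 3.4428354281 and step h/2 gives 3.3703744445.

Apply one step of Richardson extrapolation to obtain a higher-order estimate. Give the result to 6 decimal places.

r = 1: numerator weight 2, denominator 1.
2·3.3703744445 = 6.7407488890; subtract 3.4428354281 → 3.2979134609
Extrapolated: 3.2979134609 / 1 = 3.2979134609

3.297913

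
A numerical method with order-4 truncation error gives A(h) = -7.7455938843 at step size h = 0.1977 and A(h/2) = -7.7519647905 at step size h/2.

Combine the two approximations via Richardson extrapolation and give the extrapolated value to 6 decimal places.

Leading term ∝ h^4; use weight 16 = 2^4.
16×(-7.7519647905) = -124.0314366480; subtract (-7.7455938843) → -116.2858427637
Denominator 16 − 1 = 15.
So the Richardson estimate is -7.7523895176.

-7.752390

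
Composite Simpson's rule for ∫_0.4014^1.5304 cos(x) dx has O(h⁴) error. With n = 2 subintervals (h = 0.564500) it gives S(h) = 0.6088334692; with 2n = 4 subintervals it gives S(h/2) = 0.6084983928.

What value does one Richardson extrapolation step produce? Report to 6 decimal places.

0.608476

Leading term ∝ h^4; use weight 16 = 2^4.
Top: 16(0.6084983928) − (0.6088334692) = 9.1271408156
Extrapolated: 9.1271408156 / 15 = 0.6084760544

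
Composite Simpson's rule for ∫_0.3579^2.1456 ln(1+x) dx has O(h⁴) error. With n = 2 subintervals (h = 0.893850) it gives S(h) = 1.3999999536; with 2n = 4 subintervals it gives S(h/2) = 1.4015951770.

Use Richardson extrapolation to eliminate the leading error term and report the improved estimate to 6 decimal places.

1.401702

Order 4 gives 2^r = 16 and 2^r − 1 = 15.
2^4·A(h/2) = 22.4255228320; minus A(h) gives 21.0255228784.
(16·1.4015951770 − 1.3999999536)/(16 − 1) = 1.4017015252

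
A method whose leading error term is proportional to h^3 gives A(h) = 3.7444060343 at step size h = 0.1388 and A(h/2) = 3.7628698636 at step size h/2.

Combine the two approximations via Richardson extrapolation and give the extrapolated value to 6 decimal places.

Error is O(h^3); halving h shrinks it by 2^3 = 8.
2^3×A(h/2) = 30.1029589088; minus A(h) gives 26.3585528745.
Divide by 2^3 − 1 = 7.
26.3585528745 ÷ 7 = 3.7655075535
Gap between inputs: 1.846e-02; correction applied: +0.0026376899.

3.765508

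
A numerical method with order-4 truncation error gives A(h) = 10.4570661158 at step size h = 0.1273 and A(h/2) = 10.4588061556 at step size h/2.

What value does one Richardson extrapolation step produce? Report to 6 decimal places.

10.458922

The method has order 4: 2^4 = 16.
A(h/2) − A(h) = 10.4588061556 − 10.4570661158 = 0.0017400398
Divide by 2^4 − 1 = 15: 0.0017400398/15 = 0.0001160027
R = A(h/2) + (A(h/2) − A(h))/15 = 10.4588061556 + 0.0001160027 = 10.4589221583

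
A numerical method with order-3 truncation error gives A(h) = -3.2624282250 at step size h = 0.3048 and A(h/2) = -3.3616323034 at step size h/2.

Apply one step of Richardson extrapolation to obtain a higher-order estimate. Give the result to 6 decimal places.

-3.375804

With r = 3 the leading error scales as h^3, so the weight is 2^3 = 8.
Numerator 8·A(h/2) − A(h) = 8·(-3.3616323034) − (-3.2624282250) = -23.6306302022
Divide by 2^3 − 1 = 7.
Extrapolated: (-23.6306302022) / 7 = -3.3758043146
Gap between inputs: 9.920e-02; correction applied: −0.0141720112.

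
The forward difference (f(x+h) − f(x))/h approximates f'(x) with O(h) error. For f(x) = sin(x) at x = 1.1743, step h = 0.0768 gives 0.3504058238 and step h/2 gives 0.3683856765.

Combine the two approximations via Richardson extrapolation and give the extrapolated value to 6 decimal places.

0.386366

r = 1, so 2^r = 2.
Weighted: 0.7367713530 − 0.3504058238 = 0.3863655292
R = 0.3863655292/1 = 0.3863655292
Gap between inputs: 1.798e-02; correction applied: +0.0179798527.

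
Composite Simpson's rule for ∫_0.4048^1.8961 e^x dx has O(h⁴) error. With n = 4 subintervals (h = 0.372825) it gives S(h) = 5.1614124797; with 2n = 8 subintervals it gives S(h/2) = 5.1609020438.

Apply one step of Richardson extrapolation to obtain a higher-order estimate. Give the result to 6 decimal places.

With r = 4 the leading error scales as h^4, so the weight is 2^4 = 16.
16 × 5.1609020438 = 82.5744327008; subtract 5.1614124797 → 77.4130202211
Extrapolated: 77.4130202211 / 15 = 5.1608680147
Correction |R − A(h/2)| = 3.403e-05; gap |A(h/2) − A(h)| = 5.104e-04.

5.160868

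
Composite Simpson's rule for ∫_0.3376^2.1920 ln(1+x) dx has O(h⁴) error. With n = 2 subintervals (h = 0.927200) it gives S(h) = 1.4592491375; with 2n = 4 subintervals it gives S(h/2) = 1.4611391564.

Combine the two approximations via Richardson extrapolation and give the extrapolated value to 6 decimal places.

1.461265

With r = 4 the leading error scales as h^4, so the weight is 2^4 = 16.
16 × 1.4611391564 = 23.3782265024; subtract 1.4592491375 → 21.9189773649
21.9189773649 ÷ 15 = 1.4612651577
Gap between inputs: 1.890e-03; correction applied: +0.0001260013.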